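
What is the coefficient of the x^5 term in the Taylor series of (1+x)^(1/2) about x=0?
Expand to order 5: (1+x)^(1/2) = 7·x^5/256 - 5·x^4/128 + x^3/16 - x^2/8 + x/2 + 1 + O(x^6).
The coefficient of x^5 is 7/256.

Final answer: 7/256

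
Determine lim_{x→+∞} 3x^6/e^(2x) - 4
The quotient is an ∞/∞ indeterminate form as x → +∞.
The exponential denominator e^(2x) dominates the polynomial numerator (e^x ≫ x^6 as x → ∞), so the quotient → 0.
Adding the constant: 0 - 4 = -4. Limit = -4.

Final answer: -4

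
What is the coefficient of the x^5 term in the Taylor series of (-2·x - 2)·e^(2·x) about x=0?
Expand to order 5: (-2·x - 2)·e^(2·x) = -28·x^5/15 - 4·x^4 - 20·x^3/3 - 8·x^2 - 6·x - 2 + O(x^6).
The coefficient of x^5 is -28/15.

Final answer: -28/15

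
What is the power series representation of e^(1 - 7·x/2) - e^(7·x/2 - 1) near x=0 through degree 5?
x^5·(-16807·e/3840 - 16807·e^(-1)/3840) + x^4·(-2401·e^(-1)/384 + 2401·e/384) + x^3·(-343·e/48 - 343·e^(-1)/48) + x^2·(-49·e^(-1)/8 + 49·e/8) + x·(-7·e/2 - 7·e^(-1)/2) - e^(-1) + e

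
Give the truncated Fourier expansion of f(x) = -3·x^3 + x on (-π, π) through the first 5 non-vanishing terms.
(38 - 6·π^2)·sin(x) + (-11/2 + 3·π^2)·sin(2·x) + (2 - 2·π^2)·sin(3·x) + (-17/16 + 3·π^2/2)·sin(4·x) + (86/125 - 6·π^2/5)·sin(5·x)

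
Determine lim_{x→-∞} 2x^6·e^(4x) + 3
The product is a 0·∞ indeterminate form at x → -∞.
Rewrite the product as 2x^6 / e^(-4x) (an ∞/∞ form) and apply L'Hôpital, or use the standard hierarchy e^(4|x|) ≫ |x^6| as x → -∞.
The indeterminate product → 0, so the limit = 3.

Final answer: 3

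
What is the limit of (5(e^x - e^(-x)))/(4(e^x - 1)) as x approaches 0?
Both numerator and denominator → 0 as x → 0; this is a 0/0 indeterminate form.
Expand each to leading order near x = 0: numerator ~ 10·x, denominator ~ 4·x.
The limit of the ratio is 5/2.

Final answer: 5/2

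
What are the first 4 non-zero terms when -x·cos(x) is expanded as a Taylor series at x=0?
x^7/720 - x^5/24 + x^3/2 - x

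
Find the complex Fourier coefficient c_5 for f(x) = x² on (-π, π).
Compute the real Fourier coefficients first: a_5 = -4/25, b_5 = 0.
Then c_5 = (a_5 − i·b_5)/2 = -2/25.

Final answer: -2/25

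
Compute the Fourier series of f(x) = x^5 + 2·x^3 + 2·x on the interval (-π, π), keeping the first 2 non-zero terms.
(-36·π^2 + 2·π^4 + 220)·sin(x) + (-π^4 - 13/2 + 3·π^2)·sin(2·x)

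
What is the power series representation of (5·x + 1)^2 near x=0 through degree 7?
25·x^2 + 10·x + 1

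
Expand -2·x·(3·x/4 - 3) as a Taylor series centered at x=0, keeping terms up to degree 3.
-3·x^2/2 + 6·x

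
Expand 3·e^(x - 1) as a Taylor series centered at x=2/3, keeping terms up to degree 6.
3·e^(-1/3) + 3·e^(-1/3)·(x - 2/3) + 3·e^(-1/3)·(x - 2/3)^2/2 + e^(-1/3)·(x - 2/3)^3/2 + e^(-1/3)·(x - 2/3)^4/8 + e^(-1/3)·(x - 2/3)^5/40 + e^(-1/3)·(x - 2/3)^6/240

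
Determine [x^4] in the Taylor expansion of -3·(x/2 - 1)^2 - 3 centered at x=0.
Expand to order 4: -3·(x/2 - 1)^2 - 3 = -3·x^2/4 + 3·x - 6 + O(x^5).
The coefficient of x^4 is 0.

Final answer: 0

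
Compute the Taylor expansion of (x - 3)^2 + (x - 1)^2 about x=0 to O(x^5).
2·x^2 - 8·x + 10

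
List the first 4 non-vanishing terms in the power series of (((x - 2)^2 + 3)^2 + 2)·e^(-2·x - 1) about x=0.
-248·x^3·e^(-1) + 244·x^2·e^(-1) - 158·x·e^(-1) + 51·e^(-1)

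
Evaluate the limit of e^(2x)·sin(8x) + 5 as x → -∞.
Evaluate the dominant behaviour as x → -∞; each term tends to a finite value or vanishes.
Limit = 5.

Final answer: 5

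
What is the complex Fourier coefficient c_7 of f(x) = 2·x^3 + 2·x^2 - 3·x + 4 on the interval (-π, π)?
Compute the real Fourier coefficients first: a_7 = -8/49, b_7 = -318/343 + 4·π^2/7.
Then c_7 = (a_7 − i·b_7)/2 = -4/49 - 2·i·π^2/7 + 159·i/343.

Final answer: -4/49 - 2·i·π^2/7 + 159·i/343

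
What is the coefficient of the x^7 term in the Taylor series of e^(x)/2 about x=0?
Expand to order 7: e^(x)/2 = x^7/10080 + x^6/1440 + x^5/240 + x^4/48 + x^3/12 + x^2/4 + x/2 + 1/2 + O(x^8).
The coefficient of x^7 is 1/10080.

Final answer: 1/10080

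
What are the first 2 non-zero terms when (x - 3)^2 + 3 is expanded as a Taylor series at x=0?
12 - 6·x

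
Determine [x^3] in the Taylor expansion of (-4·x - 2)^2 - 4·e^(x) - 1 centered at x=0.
Expand to order 3: (-4·x - 2)^2 - 4·e^(x) - 1 = -2·x^3/3 + 14·x^2 + 12·x - 1 + O(x^4).
The coefficient of x^3 is -2/3.

Final answer: -2/3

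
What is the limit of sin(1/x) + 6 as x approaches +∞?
Evaluate the dominant behaviour as x → +∞; each term tends to a finite value or vanishes.
Limit = 6.

Final answer: 6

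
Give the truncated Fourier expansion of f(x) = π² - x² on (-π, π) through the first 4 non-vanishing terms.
4·cos(x) - cos(2·x) + 4·cos(3·x)/9 + 2·π^2/3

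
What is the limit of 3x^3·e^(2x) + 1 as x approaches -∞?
The product is a 0·∞ indeterminate form at x → -∞.
Rewrite the product as 3x^3 / e^(-2x) (an ∞/∞ form) and apply L'Hôpital, or use the standard hierarchy e^(2|x|) ≫ |x^3| as x → -∞.
The indeterminate product → 0, so the limit = 1.

Final answer: 1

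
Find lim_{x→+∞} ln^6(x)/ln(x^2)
This is an ∞/∞ indeterminate form as x → +∞.
Write ln(x^2) = 2·ln(x), reducing the quotient to ln^5(x)/2 → ∞.
Limit = ∞.

Final answer: ∞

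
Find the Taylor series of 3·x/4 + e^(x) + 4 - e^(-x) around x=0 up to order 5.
x^5/60 + x^3/3 + 11·x/4 + 4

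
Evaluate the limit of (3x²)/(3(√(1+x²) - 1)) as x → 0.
Both numerator and denominator → 0 as x → 0; this is a 0/0 indeterminate form.
Expand each to leading order near x = 0: numerator ~ 3·x^2, denominator ~ 3·x^2/2.
The limit of the ratio is 2.

Final answer: 2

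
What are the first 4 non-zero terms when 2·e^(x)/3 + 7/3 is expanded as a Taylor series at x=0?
x^3/9 + x^2/3 + 2·x/3 + 3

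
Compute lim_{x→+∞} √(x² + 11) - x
This is an ∞ − ∞ indeterminate form.
Multiply and divide by the conjugate √(x²+11) + x; the x² terms cancel, leaving 11/(√(x²+11)+x) → 0.
Limit = 0.

Final answer: 0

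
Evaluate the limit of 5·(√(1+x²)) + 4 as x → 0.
Direct substitution at x = 0 gives 9.

Final answer: 9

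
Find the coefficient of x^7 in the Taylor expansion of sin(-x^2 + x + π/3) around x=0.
Expand to order 7: sin(-x^2 + x + π/3) = x^7·(419/10080 - 19·√(3)/240) + x^6·(1/16 + 179·√(3)/1440) + x^5·(-59/240 - √(3)/12) + x^4·(1/4 - 11·√(3)/48) + x^3·(-1/12 + √(3)/2) + x^2·(-1/2 - √(3)/4) + x/2 + √(3)/2 + O(x^8).
The coefficient of x^7 is 419/10080 - 19·√(3)/240.

Final answer: 419/10080 - 19·√(3)/240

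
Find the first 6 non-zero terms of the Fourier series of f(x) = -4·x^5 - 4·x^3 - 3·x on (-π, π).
(-918 - 8·π^4 + 152·π^2)·sin(x) + (-16·π^2 + 27 + 4·π^4)·sin(2·x) + (-8·π^4/3 - 338/81 + 88·π^2/27)·sin(3·x) + (-π^2/2 + 27/16 + 2·π^4)·sin(4·x) + (-8·π^4/5 - 8·π^2/25 - 702/625)·sin(5·x) + (73/81 + 16·π^2/27 + 4·π^4/3)·sin(6·x)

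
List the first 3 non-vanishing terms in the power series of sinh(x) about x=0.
x^5/120 + x^3/6 + x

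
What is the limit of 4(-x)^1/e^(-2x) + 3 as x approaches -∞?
The quotient is an ∞/∞ indeterminate form as x → -∞.
Compare growth rates of the dominant terms (exponentials ≫ polynomials ≫ logarithms), or apply L'Hôpital's rule; the quotient → 0.
Adding the constant: 0 + 3 = 3. Limit = 3.

Final answer: 3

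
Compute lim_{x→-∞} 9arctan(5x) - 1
Evaluate the dominant behaviour as x → -∞; each term tends to a finite value or vanishes.
Limit = -9·π/2 - 1.

Final answer: -9·π/2 - 1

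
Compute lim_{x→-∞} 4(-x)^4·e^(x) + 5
The product is a 0·∞ indeterminate form at x → -∞.
Rewrite the product as 4(-x)^4 / e^(-x) (an ∞/∞ form) and apply L'Hôpital, or use the standard hierarchy e^(|x|) ≫ |(-x)^4| as x → -∞.
The indeterminate product → 0, so the limit = 5.

Final answer: 5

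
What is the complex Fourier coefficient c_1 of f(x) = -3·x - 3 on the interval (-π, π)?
Compute the real Fourier coefficients first: a_1 = 0, b_1 = -6.
Then c_1 = (a_1 − i·b_1)/2 = 3·i.

Final answer: 3·i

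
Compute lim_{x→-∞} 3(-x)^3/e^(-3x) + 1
The quotient is an ∞/∞ indeterminate form as x → -∞.
Compare growth rates of the dominant terms (exponentials ≫ polynomials ≫ logarithms), or apply L'Hôpital's rule; the quotient → 0.
Adding the constant: 0 + 1 = 1. Limit = 1.

Final answer: 1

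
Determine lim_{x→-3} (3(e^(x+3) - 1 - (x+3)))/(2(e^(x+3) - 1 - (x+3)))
Both numerator and denominator → 0 as x → -3; this is a 0/0 indeterminate form.
Expand each to leading order near x = -3: numerator ~ 3·(x + 3)^2/2, denominator ~ (x + 3)^2.
The limit of the ratio is 3/2.

Final answer: 3/2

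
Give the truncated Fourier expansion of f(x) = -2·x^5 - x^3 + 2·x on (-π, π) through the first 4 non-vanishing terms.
(-464 - 4·π^4 + 78·π^2)·sin(x) + (-9·π^2 + 23/2 + 2·π^4)·sin(2·x) + (-4·π^4/3 - 16/81 + 62·π^2/27)·sin(3·x) + (-3·π^2/4 - 23/32 + π^4)·sin(4·x)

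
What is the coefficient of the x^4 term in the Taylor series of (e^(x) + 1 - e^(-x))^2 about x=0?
Expand to order 4: (e^(x) + 1 - e^(-x))^2 = 4·x^4/3 + 2·x^3/3 + 4·x^2 + 4·x + 1 + O(x^5).
The coefficient of x^4 is 4/3.

Final answer: 4/3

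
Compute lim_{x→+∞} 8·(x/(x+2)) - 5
Evaluate the dominant behaviour as x → +∞; each term tends to a finite value or vanishes.
Limit = 3.

Final answer: 3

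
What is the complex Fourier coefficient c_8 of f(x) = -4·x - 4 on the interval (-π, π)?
Compute the real Fourier coefficients first: a_8 = 0, b_8 = 1.
Then c_8 = (a_8 − i·b_8)/2 = -i/2.

Final answer: -i/2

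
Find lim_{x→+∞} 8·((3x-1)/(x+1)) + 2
Evaluate the dominant behaviour as x → +∞; each term tends to a finite value or vanishes.
Limit = 26.

Final answer: 26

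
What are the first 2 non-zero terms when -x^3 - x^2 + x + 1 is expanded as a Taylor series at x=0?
x + 1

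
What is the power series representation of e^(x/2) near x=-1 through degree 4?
e^(-1/2) + e^(-1/2)·(x + 1)/2 + e^(-1/2)·(x + 1)^2/8 + e^(-1/2)·(x + 1)^3/48 + e^(-1/2)·(x + 1)^4/384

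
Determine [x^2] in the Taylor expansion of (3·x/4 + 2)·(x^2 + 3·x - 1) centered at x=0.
Expand to order 2: (3·x/4 + 2)·(x^2 + 3·x - 1) = 17·x^2/4 + 21·x/4 - 2 + O(x^3).
The coefficient of x^2 is 17/4.

Final answer: 17/4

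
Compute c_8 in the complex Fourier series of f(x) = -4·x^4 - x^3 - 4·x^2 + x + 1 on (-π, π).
Compute the real Fourier coefficients first: a_8 = -π^2/2 - 13/64, b_8 = -35/128 + π^2/4.
Then c_8 = (a_8 − i·b_8)/2 = -π^2/4 - 13/128 - i·π^2/8 + 35·i/256.

Final answer: -π^2/4 - 13/128 - i·π^2/8 + 35·i/256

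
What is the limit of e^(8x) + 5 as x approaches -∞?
Evaluate the dominant behaviour as x → -∞; each term tends to a finite value or vanishes.
Limit = 5.

Final answer: 5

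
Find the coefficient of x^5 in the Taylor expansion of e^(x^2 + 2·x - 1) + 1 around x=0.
13·e^(-1)/5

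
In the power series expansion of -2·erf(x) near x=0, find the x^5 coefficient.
Expand to order 5: -2·erf(x) = -2·x^5/(5·√(π)) + 4·x^3/(3·√(π)) - 4·x/√(π) + O(x^6).
The coefficient of x^5 is -2/(5·√(π)).

Final answer: -2/(5·√(π))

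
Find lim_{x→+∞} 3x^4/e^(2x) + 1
The quotient is an ∞/∞ indeterminate form as x → +∞.
The exponential denominator e^(2x) dominates the polynomial numerator (e^x ≫ x^4 as x → ∞), so the quotient → 0.
Adding the constant: 0 + 1 = 1. Limit = 1.

Final answer: 1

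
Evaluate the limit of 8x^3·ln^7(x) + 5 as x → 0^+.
The product is a 0·∞ indeterminate form at x → 0⁺.
Rewrite the product as 8·ln^7(x) / x^(-3) and apply L'Hôpital, or use the standard hierarchy x^(-3) ≫ |ln x|^7 as x → 0⁺.
The indeterminate product → 0, so the limit = 5.

Final answer: 5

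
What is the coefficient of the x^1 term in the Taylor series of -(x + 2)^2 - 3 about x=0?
Expand to order 1: -(x + 2)^2 - 3 = -4·x - 7 + O(x^2).
The coefficient of x^1 is -4.

Final answer: -4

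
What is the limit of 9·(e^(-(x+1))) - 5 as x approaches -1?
Direct substitution at x = -1 gives 4.

Final answer: 4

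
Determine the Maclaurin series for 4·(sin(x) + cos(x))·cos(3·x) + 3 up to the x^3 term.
-56·x^3/3 - 20·x^2 + 4·x + 7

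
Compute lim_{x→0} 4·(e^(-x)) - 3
Direct substitution at x = 0 gives 1.

Final answer: 1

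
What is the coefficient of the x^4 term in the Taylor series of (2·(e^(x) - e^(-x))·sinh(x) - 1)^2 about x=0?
Expand to order 4: (2·(e^(x) - e^(-x))·sinh(x) - 1)^2 = 40·x^4/3 - 8·x^2 + 1 + O(x^5).
The coefficient of x^4 is 40/3.

Final answer: 40/3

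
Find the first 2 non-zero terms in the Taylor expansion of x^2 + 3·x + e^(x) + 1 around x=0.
4·x + 2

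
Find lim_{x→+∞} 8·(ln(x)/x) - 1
Evaluate the dominant behaviour as x → +∞; each term tends to a finite value or vanishes.
Limit = -1.

Final answer: -1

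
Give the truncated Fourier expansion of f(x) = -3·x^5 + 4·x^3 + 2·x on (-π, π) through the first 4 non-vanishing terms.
(-764 - 6·π^4 + 128·π^2)·sin(x) + (-19·π^2 + 53/2 + 3·π^4)·sin(2·x) + (-2·π^4 - 92/27 + 64·π^2/9)·sin(3·x) + (-31·π^2/8 + 29/64 + 3·π^4/2)·sin(4·x)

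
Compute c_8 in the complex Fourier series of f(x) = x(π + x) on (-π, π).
Compute the real Fourier coefficients first: a_8 = 1/16, b_8 = -π/4.
Then c_8 = (a_8 − i·b_8)/2 = 1/32 + i·π/8.

Final answer: 1/32 + i·π/8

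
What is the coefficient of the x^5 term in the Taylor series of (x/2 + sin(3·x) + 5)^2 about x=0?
Expand to order 5: (x/2 + sin(3·x) + 5)^2 = 81·x^5/4 - 63·x^4/2 - 45·x^3 + 49·x^2/4 + 35·x + 25 + O(x^6).
The coefficient of x^5 is 81/4.

Final answer: 81/4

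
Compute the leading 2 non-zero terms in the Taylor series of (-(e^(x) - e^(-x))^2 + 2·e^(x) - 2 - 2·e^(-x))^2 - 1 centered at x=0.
3 - 16·x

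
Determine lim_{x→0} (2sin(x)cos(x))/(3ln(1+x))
Both numerator and denominator → 0 as x → 0; this is a 0/0 indeterminate form.
Expand each to leading order near x = 0: numerator ~ 2·x, denominator ~ 3·x.
The limit of the ratio is 2/3.

Final answer: 2/3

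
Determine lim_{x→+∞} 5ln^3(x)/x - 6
The quotient is an ∞/∞ indeterminate form as x → +∞.
The polynomial denominator x dominates the logarithmic numerator (any positive power of x ≫ ln^3(x) as x → ∞), so the quotient → 0.
Adding the constant: 0 - 6 = -6. Limit = -6.

Final answer: -6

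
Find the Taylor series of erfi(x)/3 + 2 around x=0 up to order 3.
2·x^3/(9·√(π)) + 2·x/(3·√(π)) + 2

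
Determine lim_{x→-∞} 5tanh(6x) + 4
Evaluate the dominant behaviour as x → -∞; each term tends to a finite value or vanishes.
Limit = -1.

Final answer: -1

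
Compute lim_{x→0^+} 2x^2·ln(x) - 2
The product is a 0·∞ indeterminate form at x → 0⁺.
Rewrite the product as 2·ln(x) / x^(-2) and apply L'Hôpital, or use the standard hierarchy x^(-2) ≫ |ln x| as x → 0⁺.
The indeterminate product → 0, so the limit = -2.

Final answer: -2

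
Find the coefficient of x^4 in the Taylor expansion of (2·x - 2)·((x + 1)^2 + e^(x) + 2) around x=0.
Expand to order 4: (2·x - 2)·((x + 1)^2 + e^(x) + 2) = x^4/4 + 8·x^3/3 + 3·x^2 + 2·x - 8 + O(x^5).
The coefficient of x^4 is 1/4.

Final answer: 1/4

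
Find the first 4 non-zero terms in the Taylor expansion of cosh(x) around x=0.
x^6/720 + x^4/24 + x^2/2 + 1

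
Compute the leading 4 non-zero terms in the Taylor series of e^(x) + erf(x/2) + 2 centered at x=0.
x^3·(1/6 - 1/(12·√(π))) + x^2/2 + x·(1/√(π) + 1) + 3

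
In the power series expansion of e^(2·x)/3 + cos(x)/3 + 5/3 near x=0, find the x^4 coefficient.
Expand to order 4: e^(2·x)/3 + cos(x)/3 + 5/3 = 17·x^4/72 + 4·x^3/9 + x^2/2 + 2·x/3 + 7/3 + O(x^5).
The coefficient of x^4 is 17/72.

Final answer: 17/72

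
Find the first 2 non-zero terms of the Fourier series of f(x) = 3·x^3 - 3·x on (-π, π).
(-42 + 6·π^2)·sin(x) + (15/2 - 3·π^2)·sin(2·x)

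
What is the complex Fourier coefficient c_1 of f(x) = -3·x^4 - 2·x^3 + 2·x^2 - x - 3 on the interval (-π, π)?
Compute the real Fourier coefficients first: a_1 = -152 + 24·π^2, b_1 = 22 - 4·π^2.
Then c_1 = (a_1 − i·b_1)/2 = -76 + 12·π^2 - 11·i + 2·i·π^2.

Final answer: -76 + 12·π^2 - 11·i + 2·i·π^2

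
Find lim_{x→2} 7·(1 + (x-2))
Direct substitution at x = 2 gives 7.

Final answer: 7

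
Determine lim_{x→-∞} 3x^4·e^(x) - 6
The product is a 0·∞ indeterminate form at x → -∞.
Rewrite the product as 3x^4 / e^(-x) (an ∞/∞ form) and apply L'Hôpital, or use the standard hierarchy e^(|x|) ≫ |x^4| as x → -∞.
The indeterminate product → 0, so the limit = -6.

Final answer: -6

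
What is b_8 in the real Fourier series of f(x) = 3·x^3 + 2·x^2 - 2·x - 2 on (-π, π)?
b_8 = (1/π) ∫_{-π}^{π} f(x)·sin(8x) dx.
Evaluate the integral (use parity and integration by parts as needed): b_8 = 73/128 - 3·π^2/4.

Final answer: 73/128 - 3·π^2/4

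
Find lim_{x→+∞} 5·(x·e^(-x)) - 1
Evaluate the dominant behaviour as x → +∞; each term tends to a finite value or vanishes.
Limit = -1.

Final answer: -1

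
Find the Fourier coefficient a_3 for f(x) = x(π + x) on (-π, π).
a_3 = (1/π) ∫_{-π}^{π} f(x)·cos(3x) dx.
Evaluate the integral (use parity and integration by parts as needed): a_3 = -4/9.

Final answer: -4/9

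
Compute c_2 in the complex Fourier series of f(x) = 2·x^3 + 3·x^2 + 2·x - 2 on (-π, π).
Compute the real Fourier coefficients first: a_2 = 3, b_2 = 1 - 2·π^2.
Then c_2 = (a_2 − i·b_2)/2 = 3/2 - i/2 + i·π^2.

Final answer: 3/2 - i/2 + i·π^2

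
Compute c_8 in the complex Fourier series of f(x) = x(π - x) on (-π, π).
Compute the real Fourier coefficients first: a_8 = -1/16, b_8 = -π/4.
Then c_8 = (a_8 − i·b_8)/2 = -1/32 + i·π/8.

Final answer: -1/32 + i·π/8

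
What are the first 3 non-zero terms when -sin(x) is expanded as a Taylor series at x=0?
-x^5/120 + x^3/6 - x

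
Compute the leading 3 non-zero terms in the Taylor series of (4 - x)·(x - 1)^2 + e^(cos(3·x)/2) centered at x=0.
x^2·(6 - 9·e^(1/2)/4) - 9·x + e^(1/2) + 4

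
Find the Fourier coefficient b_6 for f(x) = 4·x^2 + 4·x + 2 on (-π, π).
b_6 = (1/π) ∫_{-π}^{π} f(x)·sin(6x) dx.
Evaluate the integral (use parity and integration by parts as needed): b_6 = -4/3.

Final answer: -4/3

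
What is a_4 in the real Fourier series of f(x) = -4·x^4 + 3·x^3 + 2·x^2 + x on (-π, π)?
a_4 = (1/π) ∫_{-π}^{π} f(x)·cos(4x) dx.
Evaluate the integral (use parity and integration by parts as needed): a_4 = 5/4 - 2·π^2.

Final answer: 5/4 - 2·π^2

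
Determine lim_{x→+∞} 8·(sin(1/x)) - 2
Evaluate the dominant behaviour as x → +∞; each term tends to a finite value or vanishes.
Limit = -2.

Final answer: -2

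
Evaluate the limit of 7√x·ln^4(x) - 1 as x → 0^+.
The product is a 0·∞ indeterminate form at x → 0⁺.
Rewrite the product as 7·ln^4(x) / x^(-1/2) and apply L'Hôpital, or use the standard hierarchy x^(-1/2) ≫ |ln x|^4 as x → 0⁺.
The indeterminate product → 0, so the limit = -1.

Final answer: -1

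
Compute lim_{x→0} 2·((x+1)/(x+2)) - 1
Direct substitution at x = 0 gives 0.

Final answer: 0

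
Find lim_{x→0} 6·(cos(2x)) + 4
Direct substitution at x = 0 gives 10.

Final answer: 10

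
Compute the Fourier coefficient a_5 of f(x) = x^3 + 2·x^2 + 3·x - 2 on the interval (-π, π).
a_5 = (1/π) ∫_{-π}^{π} f(x)·cos(5x) dx.
Evaluate the integral (use parity and integration by parts as needed): a_5 = -8/25.

Final answer: -8/25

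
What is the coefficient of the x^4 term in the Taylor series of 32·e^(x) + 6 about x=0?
Expand to order 4: 32·e^(x) + 6 = 4·x^4/3 + 16·x^3/3 + 16·x^2 + 32·x + 38 + O(x^5).
The coefficient of x^4 is 4/3.

Final answer: 4/3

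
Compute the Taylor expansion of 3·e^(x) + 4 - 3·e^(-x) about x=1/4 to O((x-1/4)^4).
(-3 + 3·e^(1/2) + 4·e^(1/4))·e^(-1/4) + (3 + 3·e^(1/2))·e^(-1/4)·(x - 1/4) + (-3 + 3·e^(1/2))·e^(-1/4)·(x - 1/4)^2/2 + (1 + e^(1/2))·e^(-1/4)·(x - 1/4)^3/2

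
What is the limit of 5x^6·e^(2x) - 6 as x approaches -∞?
The product is a 0·∞ indeterminate form at x → -∞.
Rewrite the product as 5x^6 / e^(-2x) (an ∞/∞ form) and apply L'Hôpital, or use the standard hierarchy e^(2|x|) ≫ |x^6| as x → -∞.
The indeterminate product → 0, so the limit = -6.

Final answer: -6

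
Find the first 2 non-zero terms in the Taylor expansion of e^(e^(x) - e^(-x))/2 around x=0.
x + 1/2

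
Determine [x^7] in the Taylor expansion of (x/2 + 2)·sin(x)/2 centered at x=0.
Expand to order 7: (x/2 + 2)·sin(x)/2 = -x^7/5040 + x^6/480 + x^5/120 - x^4/24 - x^3/6 + x^2/4 + x + O(x^8).
The coefficient of x^7 is -1/5040.

Final answer: -1/5040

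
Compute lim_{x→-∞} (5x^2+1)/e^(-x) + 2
The quotient is an ∞/∞ indeterminate form as x → -∞.
Compare growth rates of the dominant terms (exponentials ≫ polynomials ≫ logarithms), or apply L'Hôpital's rule; the quotient → 0.
Adding the constant: 0 + 2 = 2. Limit = 2.

Final answer: 2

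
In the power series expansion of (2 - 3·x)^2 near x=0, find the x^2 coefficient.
Expand to order 2: (2 - 3·x)^2 = 9·x^2 - 12·x + 4 + O(x^3).
The coefficient of x^2 is 9.

Final answer: 9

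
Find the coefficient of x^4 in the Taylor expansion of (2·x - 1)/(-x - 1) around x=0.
Expand to order 4: (2·x - 1)/(-x - 1) = 3·x^4 - 3·x^3 + 3·x^2 - 3·x + 1 + O(x^5).
The coefficient of x^4 is 3.

Final answer: 3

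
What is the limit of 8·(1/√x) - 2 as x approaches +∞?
Evaluate the dominant behaviour as x → +∞; each term tends to a finite value or vanishes.
Limit = -2.

Final answer: -2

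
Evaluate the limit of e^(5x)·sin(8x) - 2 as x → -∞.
Evaluate the dominant behaviour as x → -∞; each term tends to a finite value or vanishes.
Limit = -2.

Final answer: -2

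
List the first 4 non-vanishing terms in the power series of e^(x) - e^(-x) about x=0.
x^7/2520 + x^5/60 + x^3/3 + 2·x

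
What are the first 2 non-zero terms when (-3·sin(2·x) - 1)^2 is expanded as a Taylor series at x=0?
12·x + 1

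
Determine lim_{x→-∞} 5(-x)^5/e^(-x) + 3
The quotient is an ∞/∞ indeterminate form as x → -∞.
Compare growth rates of the dominant terms (exponentials ≫ polynomials ≫ logarithms), or apply L'Hôpital's rule; the quotient → 0.
Adding the constant: 0 + 3 = 3. Limit = 3.

Final answer: 3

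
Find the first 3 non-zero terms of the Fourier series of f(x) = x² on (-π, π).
-4·cos(x) + cos(2·x) + π^2/3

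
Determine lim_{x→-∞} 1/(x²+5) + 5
Evaluate the dominant behaviour as x → -∞; each term tends to a finite value or vanishes.
Limit = 5.

Final answer: 5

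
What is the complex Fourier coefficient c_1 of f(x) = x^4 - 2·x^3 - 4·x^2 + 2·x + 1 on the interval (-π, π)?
Compute the real Fourier coefficients first: a_1 = 64 - 8·π^2, b_1 = 28 - 4·π^2.
Then c_1 = (a_1 − i·b_1)/2 = -4·π^2 + 32 - 14·i + 2·i·π^2.

Final answer: -4·π^2 + 32 - 14·i + 2·i·π^2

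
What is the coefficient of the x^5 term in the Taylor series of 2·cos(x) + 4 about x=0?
Expand to order 5: 2·cos(x) + 4 = x^4/12 - x^2 + 6 + O(x^6).
The coefficient of x^5 is 0.

Final answer: 0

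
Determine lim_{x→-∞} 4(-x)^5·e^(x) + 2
The product is a 0·∞ indeterminate form at x → -∞.
Rewrite the product as 4(-x)^5 / e^(-x) (an ∞/∞ form) and apply L'Hôpital, or use the standard hierarchy e^(|x|) ≫ |(-x)^5| as x → -∞.
The indeterminate product → 0, so the limit = 2.

Final answer: 2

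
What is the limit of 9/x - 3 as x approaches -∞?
Evaluate the dominant behaviour as x → -∞; each term tends to a finite value or vanishes.
Limit = -3.

Final answer: -3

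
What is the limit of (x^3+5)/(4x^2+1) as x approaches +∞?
This is an ∞/∞ indeterminate form as x → +∞.
Divide numerator and denominator by x^3 and let the lower-order terms vanish; the numerator's degree 3 exceeds the denominator's degree 2, so the quotient diverges.
Limit = ∞.

Final answer: ∞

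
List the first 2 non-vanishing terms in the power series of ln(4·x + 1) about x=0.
-8·x^2 + 4·x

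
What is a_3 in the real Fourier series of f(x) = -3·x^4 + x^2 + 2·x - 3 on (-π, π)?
a_3 = (1/π) ∫_{-π}^{π} f(x)·cos(3x) dx.
Evaluate the integral (use parity and integration by parts as needed): a_3 = -20/9 + 8·π^2/3.

Final answer: -20/9 + 8·π^2/3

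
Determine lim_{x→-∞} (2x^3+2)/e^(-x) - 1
The quotient is an ∞/∞ indeterminate form as x → -∞.
Compare growth rates of the dominant terms (exponentials ≫ polynomials ≫ logarithms), or apply L'Hôpital's rule; the quotient → 0.
Adding the constant: 0 - 1 = -1. Limit = -1.

Final answer: -1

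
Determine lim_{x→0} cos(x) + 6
Direct substitution at x = 0 gives 7.

Final answer: 7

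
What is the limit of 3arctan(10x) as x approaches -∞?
Evaluate the dominant behaviour as x → -∞; each term tends to a finite value or vanishes.
Limit = -3·π/2.

Final answer: -3·π/2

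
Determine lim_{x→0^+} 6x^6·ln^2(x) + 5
The product is a 0·∞ indeterminate form at x → 0⁺.
Rewrite the product as 6·ln^2(x) / x^(-6) and apply L'Hôpital, or use the standard hierarchy x^(-6) ≫ |ln x|^2 as x → 0⁺.
The indeterminate product → 0, so the limit = 5.

Final answer: 5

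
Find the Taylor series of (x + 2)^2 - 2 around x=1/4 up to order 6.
49/16 + 9·(x - 1/4)/2 + (x - 1/4)^2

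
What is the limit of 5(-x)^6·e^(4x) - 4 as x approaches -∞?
The product is a 0·∞ indeterminate form at x → -∞.
Rewrite the product as 5(-x)^6 / e^(-4x) (an ∞/∞ form) and apply L'Hôpital, or use the standard hierarchy e^(4|x|) ≫ |(-x)^6| as x → -∞.
The indeterminate product → 0, so the limit = -4.

Final answer: -4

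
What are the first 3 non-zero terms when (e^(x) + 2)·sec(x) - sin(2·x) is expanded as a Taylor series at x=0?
2·x^2 - x + 3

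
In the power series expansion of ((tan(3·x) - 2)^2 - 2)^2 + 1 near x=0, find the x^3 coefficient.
Expand to order 3: ((tan(3·x) - 2)^2 - 2)^2 + 1 = -360·x^3 + 180·x^2 - 48·x + 5 + O(x^4).
The coefficient of x^3 is -360.

Final answer: -360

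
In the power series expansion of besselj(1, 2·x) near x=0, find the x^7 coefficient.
Expand to order 7: besselj(1, 2·x) = -x^7/144 + x^5/12 - x^3/2 + x + O(x^8).
The coefficient of x^7 is -1/144.

Final answer: -1/144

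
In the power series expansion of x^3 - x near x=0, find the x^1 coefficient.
Expand to order 1: x^3 - x = -x + O(x^2).
The coefficient of x^1 is -1.

Final answer: -1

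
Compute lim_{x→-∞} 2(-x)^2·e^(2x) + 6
The product is a 0·∞ indeterminate form at x → -∞.
Rewrite the product as 2(-x)^2 / e^(-2x) (an ∞/∞ form) and apply L'Hôpital, or use the standard hierarchy e^(2|x|) ≫ |(-x)^2| as x → -∞.
The indeterminate product → 0, so the limit = 6.

Final answer: 6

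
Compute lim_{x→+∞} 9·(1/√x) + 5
Evaluate the dominant behaviour as x → +∞; each term tends to a finite value or vanishes.
Limit = 5.

Final answer: 5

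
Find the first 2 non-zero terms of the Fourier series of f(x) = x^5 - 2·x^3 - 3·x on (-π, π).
(-44·π^2 + 2·π^4 + 258)·sin(x) + (-π^4 - 15/2 + 7·π^2)·sin(2·x)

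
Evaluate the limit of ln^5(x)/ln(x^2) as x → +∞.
This is an ∞/∞ indeterminate form as x → +∞.
Write ln(x^2) = 2·ln(x), reducing the quotient to ln^4(x)/2 → ∞.
Limit = ∞.

Final answer: ∞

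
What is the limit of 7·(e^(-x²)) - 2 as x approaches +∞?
Evaluate the dominant behaviour as x → +∞; each term tends to a finite value or vanishes.
Limit = -2.

Final answer: -2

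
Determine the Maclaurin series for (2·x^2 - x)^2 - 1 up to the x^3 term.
-4·x^3 + x^2 - 1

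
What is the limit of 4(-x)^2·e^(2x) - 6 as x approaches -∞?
The product is a 0·∞ indeterminate form at x → -∞.
Rewrite the product as 4(-x)^2 / e^(-2x) (an ∞/∞ form) and apply L'Hôpital, or use the standard hierarchy e^(2|x|) ≫ |(-x)^2| as x → -∞.
The indeterminate product → 0, so the limit = -6.

Final answer: -6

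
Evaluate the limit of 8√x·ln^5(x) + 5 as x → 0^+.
The product is a 0·∞ indeterminate form at x → 0⁺.
Rewrite the product as 8·ln^5(x) / x^(-1/2) and apply L'Hôpital, or use the standard hierarchy x^(-1/2) ≫ |ln x|^5 as x → 0⁺.
The indeterminate product → 0, so the limit = 5.

Final answer: 5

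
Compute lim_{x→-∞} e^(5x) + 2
Evaluate the dominant behaviour as x → -∞; each term tends to a finite value or vanishes.
Limit = 2.

Final answer: 2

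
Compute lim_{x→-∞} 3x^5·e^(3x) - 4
The product is a 0·∞ indeterminate form at x → -∞.
Rewrite the product as 3x^5 / e^(-3x) (an ∞/∞ form) and apply L'Hôpital, or use the standard hierarchy e^(3|x|) ≫ |x^5| as x → -∞.
The indeterminate product → 0, so the limit = -4.

Final answer: -4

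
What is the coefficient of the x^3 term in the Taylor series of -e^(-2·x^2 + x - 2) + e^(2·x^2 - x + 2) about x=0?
-13·e^(2)/6 + 11·e^(-2)/6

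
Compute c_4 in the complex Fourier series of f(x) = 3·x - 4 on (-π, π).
Compute the real Fourier coefficients first: a_4 = 0, b_4 = -3/2.
Then c_4 = (a_4 − i·b_4)/2 = 3·i/4.

Final answer: 3·i/4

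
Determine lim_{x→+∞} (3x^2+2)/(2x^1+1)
This is an ∞/∞ indeterminate form as x → +∞.
Divide numerator and denominator by x^2 and let the lower-order terms vanish; the numerator's degree 2 exceeds the denominator's degree 1, so the quotient diverges.
Limit = ∞.

Final answer: ∞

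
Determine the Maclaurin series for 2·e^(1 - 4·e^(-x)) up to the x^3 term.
20·x^3·e^(-3)/3 + 12·x^2·e^(-3) + 8·x·e^(-3) + 2·e^(-3)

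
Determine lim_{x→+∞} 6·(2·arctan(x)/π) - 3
Evaluate the dominant behaviour as x → +∞; each term tends to a finite value or vanishes.
Limit = 3.

Final answer: 3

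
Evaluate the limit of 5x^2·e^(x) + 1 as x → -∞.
The product is a 0·∞ indeterminate form at x → -∞.
Rewrite the product as 5x^2 / e^(-x) (an ∞/∞ form) and apply L'Hôpital, or use the standard hierarchy e^(|x|) ≫ |x^2| as x → -∞.
The indeterminate product → 0, so the limit = 1.

Final answer: 1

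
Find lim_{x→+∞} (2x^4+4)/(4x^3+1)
This is an ∞/∞ indeterminate form as x → +∞.
Divide numerator and denominator by x^4 and let the lower-order terms vanish; the numerator's degree 4 exceeds the denominator's degree 3, so the quotient diverges.
Limit = ∞.

Final answer: ∞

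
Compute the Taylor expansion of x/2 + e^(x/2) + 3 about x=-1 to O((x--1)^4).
(2 + 5·e^(1/2))·e^(-1/2)/2 + (1 + e^(1/2))·e^(-1/2)·(x + 1)/2 + e^(-1/2)·(x + 1)^2/8 + e^(-1/2)·(x + 1)^3/48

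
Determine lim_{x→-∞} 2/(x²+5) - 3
Evaluate the dominant behaviour as x → -∞; each term tends to a finite value or vanishes.
Limit = -3.

Final answer: -3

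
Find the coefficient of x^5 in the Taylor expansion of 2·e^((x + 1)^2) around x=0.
26·e/5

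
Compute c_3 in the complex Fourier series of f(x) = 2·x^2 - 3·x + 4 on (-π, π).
Compute the real Fourier coefficients first: a_3 = -8/9, b_3 = -2.
Then c_3 = (a_3 − i·b_3)/2 = -4/9 + i.

Final answer: -4/9 + i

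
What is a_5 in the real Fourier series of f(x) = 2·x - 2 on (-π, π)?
a_5 = (1/π) ∫_{-π}^{π} f(x)·cos(5x) dx.
Evaluate the integral (use parity and integration by parts as needed): a_5 = 0.

Final answer: 0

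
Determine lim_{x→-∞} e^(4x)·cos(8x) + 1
Evaluate the dominant behaviour as x → -∞; each term tends to a finite value or vanishes.
Limit = 1.

Final answer: 1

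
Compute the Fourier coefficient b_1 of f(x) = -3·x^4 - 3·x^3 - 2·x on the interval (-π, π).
b_1 = (1/π) ∫_{-π}^{π} f(x)·sin(1x) dx.
Evaluate the integral (use parity and integration by parts as needed): b_1 = 32 - 6·π^2.

Final answer: 32 - 6·π^2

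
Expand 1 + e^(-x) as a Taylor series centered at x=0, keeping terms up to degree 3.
-x^3/6 + x^2/2 - x + 2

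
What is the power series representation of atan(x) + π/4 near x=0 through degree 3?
-x^3/3 + x + π/4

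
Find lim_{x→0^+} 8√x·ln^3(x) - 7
The product is a 0·∞ indeterminate form at x → 0⁺.
Rewrite the product as 8·ln^3(x) / x^(-1/2) and apply L'Hôpital, or use the standard hierarchy x^(-1/2) ≫ |ln x|^3 as x → 0⁺.
The indeterminate product → 0, so the limit = -7.

Final answer: -7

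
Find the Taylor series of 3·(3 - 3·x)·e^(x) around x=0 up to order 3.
-3·x^3 - 9·x^2/2 + 9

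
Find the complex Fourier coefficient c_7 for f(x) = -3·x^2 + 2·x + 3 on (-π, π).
Compute the real Fourier coefficients first: a_7 = 12/49, b_7 = 4/7.
Then c_7 = (a_7 − i·b_7)/2 = 6/49 - 2·i/7.

Final answer: 6/49 - 2·i/7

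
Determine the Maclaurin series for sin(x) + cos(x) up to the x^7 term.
-x^7/5040 - x^6/720 + x^5/120 + x^4/24 - x^3/6 - x^2/2 + x + 1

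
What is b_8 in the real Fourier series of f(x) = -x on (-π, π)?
b_8 = (1/π) ∫_{-π}^{π} f(x)·sin(8x) dx.
Evaluate the integral (use parity and integration by parts as needed): b_8 = 1/4.

Final answer: 1/4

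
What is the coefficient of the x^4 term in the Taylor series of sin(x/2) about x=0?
Expand to order 4: sin(x/2) = -x^3/48 + x/2 + O(x^5).
The coefficient of x^4 is 0.

Final answer: 0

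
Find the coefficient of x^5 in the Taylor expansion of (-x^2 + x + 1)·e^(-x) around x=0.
Expand to order 5: (-x^2 + x + 1)·e^(-x) = x^5/5 - 5·x^4/8 + 4·x^3/3 - 3·x^2/2 + 1 + O(x^6).
The coefficient of x^5 is 1/5.

Final answer: 1/5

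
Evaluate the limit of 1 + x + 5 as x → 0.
Direct substitution at x = 0 gives 6.

Final answer: 6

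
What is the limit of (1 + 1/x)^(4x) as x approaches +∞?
As x → +∞: write (1 + 1/x)^(4x) = ((1 + 1/x)^x)^4 → (e^1)^4 = e^4.
Limit = e^(4).

Final answer: e^(4)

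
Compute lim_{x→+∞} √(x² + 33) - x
This is an ∞ − ∞ indeterminate form.
Multiply and divide by the conjugate √(x²+33) + x; the x² terms cancel, leaving 33/(√(x²+33)+x) → 0.
Limit = 0.

Final answer: 0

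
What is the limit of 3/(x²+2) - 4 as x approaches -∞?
Evaluate the dominant behaviour as x → -∞; each term tends to a finite value or vanishes.
Limit = -4.

Final answer: -4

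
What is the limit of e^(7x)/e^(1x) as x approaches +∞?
This is an ∞/∞ indeterminate form as x → +∞.
Rewrite e^(7x)/e^(1x) = e^((7−1)x) = e^(6x); the exponent coefficient is 6 > 0 so e^(6x) → ∞.
Limit = ∞.

Final answer: ∞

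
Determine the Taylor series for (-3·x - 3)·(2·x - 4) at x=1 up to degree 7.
12 - 6·(x - 1) - 6·(x - 1)^2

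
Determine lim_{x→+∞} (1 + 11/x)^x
As x → +∞: this is the defining limit (1 + 11/x)^x → e^11.
Limit = e^(11).

Final answer: e^(11)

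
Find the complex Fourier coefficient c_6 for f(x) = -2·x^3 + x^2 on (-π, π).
Compute the real Fourier coefficients first: a_6 = 1/9, b_6 = -1/9 + 2·π^2/3.
Then c_6 = (a_6 − i·b_6)/2 = 1/18 - i·π^2/3 + i/18.

Final answer: 1/18 - i·π^2/3 + i/18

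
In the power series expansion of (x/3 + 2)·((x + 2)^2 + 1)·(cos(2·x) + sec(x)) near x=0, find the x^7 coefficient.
Expand to order 7: (x/3 + 2)·((x + 2)^2 + 1)·(cos(2·x) + sec(x)) = 181·x^7/720 + 23·x^6/8 + 191·x^5/24 + 15·x^4/4 - 83·x^3/6 - 25·x^2/3 + 58·x/3 + 20 + O(x^8).
The coefficient of x^7 is 181/720.

Final answer: 181/720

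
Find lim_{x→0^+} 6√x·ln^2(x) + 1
The product is a 0·∞ indeterminate form at x → 0⁺.
Rewrite the product as 6·ln^2(x) / x^(-1/2) and apply L'Hôpital, or use the standard hierarchy x^(-1/2) ≫ |ln x|^2 as x → 0⁺.
The indeterminate product → 0, so the limit = 1.

Final answer: 1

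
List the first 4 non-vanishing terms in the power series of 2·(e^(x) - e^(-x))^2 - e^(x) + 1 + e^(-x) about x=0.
-x^3/3 + 8·x^2 - 2·x + 1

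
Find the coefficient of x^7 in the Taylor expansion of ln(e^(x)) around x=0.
Expand to order 7: ln(e^(x)) = x + O(x^8).
The coefficient of x^7 is 0.

Final answer: 0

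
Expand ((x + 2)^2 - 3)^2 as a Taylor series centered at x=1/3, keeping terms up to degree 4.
484/81 + 616·(x - 1/3)/27 + 80·(x - 1/3)^2/3 + 28·(x - 1/3)^3/3 + (x - 1/3)^4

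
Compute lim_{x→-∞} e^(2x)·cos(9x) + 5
Evaluate the dominant behaviour as x → -∞; each term tends to a finite value or vanishes.
Limit = 5.

Final answer: 5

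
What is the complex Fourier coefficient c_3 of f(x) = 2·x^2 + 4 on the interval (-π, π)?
Compute the real Fourier coefficients first: a_3 = -8/9, b_3 = 0.
Then c_3 = (a_3 − i·b_3)/2 = -4/9.

Final answer: -4/9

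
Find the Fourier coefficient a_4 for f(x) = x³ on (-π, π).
a_4 = (1/π) ∫_{-π}^{π} f(x)·cos(4x) dx.
Evaluate the integral (use parity and integration by parts as needed): a_4 = 0.

Final answer: 0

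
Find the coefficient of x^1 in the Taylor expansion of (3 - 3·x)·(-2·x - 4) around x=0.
Expand to order 1: (3 - 3·x)·(-2·x - 4) = 6·x - 12 + O(x^2).
The coefficient of x^1 is 6.

Final answer: 6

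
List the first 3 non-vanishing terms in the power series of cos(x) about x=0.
x^4/24 - x^2/2 + 1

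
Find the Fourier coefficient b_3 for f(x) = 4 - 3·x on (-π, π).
b_3 = (1/π) ∫_{-π}^{π} f(x)·sin(3x) dx.
Evaluate the integral (use parity and integration by parts as needed): b_3 = -2.

Final answer: -2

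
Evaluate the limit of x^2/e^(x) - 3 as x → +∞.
The quotient is an ∞/∞ indeterminate form as x → +∞.
The exponential denominator e^(x) dominates the polynomial numerator (e^x ≫ x^2 as x → ∞), so the quotient → 0.
Adding the constant: 0 - 3 = -3. Limit = -3.

Final answer: -3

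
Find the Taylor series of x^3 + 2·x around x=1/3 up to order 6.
19/27 + 7·(x - 1/3)/3 + (x - 1/3)^2 + (x - 1/3)^3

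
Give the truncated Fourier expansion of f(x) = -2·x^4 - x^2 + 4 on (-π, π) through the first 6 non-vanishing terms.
(-92 + 16·π^2)·cos(x) + (5 - 4·π^2)·cos(2·x) + (-20/27 + 16·π^2/9)·cos(3·x) + (1/8 - π^2)·cos(4·x) + (4/625 + 16·π^2/25)·cos(5·x) - 2·π^4/5 - π^2/3 + 4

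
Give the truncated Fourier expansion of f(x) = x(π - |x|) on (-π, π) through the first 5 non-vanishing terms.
8·sin(x)/π + 8·sin(3·x)/(27·π) + 8·sin(5·x)/(125·π) + 8·sin(7·x)/(343·π) + 8·sin(9·x)/(729·π)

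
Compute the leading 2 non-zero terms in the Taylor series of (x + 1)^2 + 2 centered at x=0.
2·x + 3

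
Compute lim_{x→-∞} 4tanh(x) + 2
Evaluate the dominant behaviour as x → -∞; each term tends to a finite value or vanishes.
Limit = -2.

Final answer: -2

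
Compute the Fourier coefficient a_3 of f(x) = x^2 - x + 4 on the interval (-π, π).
a_3 = (1/π) ∫_{-π}^{π} f(x)·cos(3x) dx.
Evaluate the integral (use parity and integration by parts as needed): a_3 = -4/9.

Final answer: -4/9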